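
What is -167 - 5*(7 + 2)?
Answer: -212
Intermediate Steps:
-167 - 5*(7 + 2) = -167 - 5*9 = -167 - 1*45 = -167 - 45 = -212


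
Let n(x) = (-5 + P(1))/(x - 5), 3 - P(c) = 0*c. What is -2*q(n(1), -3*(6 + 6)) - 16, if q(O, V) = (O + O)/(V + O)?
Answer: -1132/71 ≈ -15.944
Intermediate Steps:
P(c) = 3 (P(c) = 3 - 0*c = 3 - 1*0 = 3 + 0 = 3)
n(x) = -2/(-5 + x) (n(x) = (-5 + 3)/(x - 5) = -2/(-5 + x))
q(O, V) = 2*O/(O + V) (q(O, V) = (2*O)/(O + V) = 2*O/(O + V))
-2*q(n(1), -3*(6 + 6)) - 16 = -4*(-2/(-5 + 1))/(-2/(-5 + 1) - 3*(6 + 6)) - 16 = -4*(-2/(-4))/(-2/(-4) - 3*12) - 16 = -4*(-2*(-¼))/(-2*(-¼) - 36) - 16 = -4/(2*(½ - 36)) - 16 = -4/(2*(-71/2)) - 16 = -4*(-2)/(2*71) - 16 = -2*(-2/71) - 16 = 4/71 - 16 = -1132/71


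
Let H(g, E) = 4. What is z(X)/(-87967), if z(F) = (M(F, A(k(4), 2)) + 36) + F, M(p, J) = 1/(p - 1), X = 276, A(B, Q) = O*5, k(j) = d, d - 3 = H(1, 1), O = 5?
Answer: -85801/24190925 ≈ -0.0035468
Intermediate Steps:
d = 7 (d = 3 + 4 = 7)
k(j) = 7
A(B, Q) = 25 (A(B, Q) = 5*5 = 25)
M(p, J) = 1/(-1 + p)
z(F) = 36 + F + 1/(-1 + F) (z(F) = (1/(-1 + F) + 36) + F = (36 + 1/(-1 + F)) + F = 36 + F + 1/(-1 + F))
z(X)/(-87967) = ((1 + (-1 + 276)*(36 + 276))/(-1 + 276))/(-87967) = ((1 + 275*312)/275)*(-1/87967) = ((1 + 85800)/275)*(-1/87967) = ((1/275)*85801)*(-1/87967) = (85801/275)*(-1/87967) = -85801/24190925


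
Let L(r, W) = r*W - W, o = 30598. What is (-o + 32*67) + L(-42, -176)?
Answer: -20886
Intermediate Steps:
L(r, W) = -W + W*r (L(r, W) = W*r - W = -W + W*r)
(-o + 32*67) + L(-42, -176) = (-1*30598 + 32*67) - 176*(-1 - 42) = (-30598 + 2144) - 176*(-43) = -28454 + 7568 = -20886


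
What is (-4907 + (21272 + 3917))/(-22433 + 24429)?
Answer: 10141/998 ≈ 10.161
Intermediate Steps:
(-4907 + (21272 + 3917))/(-22433 + 24429) = (-4907 + 25189)/1996 = 20282*(1/1996) = 10141/998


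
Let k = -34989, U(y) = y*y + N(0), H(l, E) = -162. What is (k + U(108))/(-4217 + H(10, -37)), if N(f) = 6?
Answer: 23319/4379 ≈ 5.3252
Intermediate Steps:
U(y) = 6 + y² (U(y) = y*y + 6 = y² + 6 = 6 + y²)
(k + U(108))/(-4217 + H(10, -37)) = (-34989 + (6 + 108²))/(-4217 - 162) = (-34989 + (6 + 11664))/(-4379) = (-34989 + 11670)*(-1/4379) = -23319*(-1/4379) = 23319/4379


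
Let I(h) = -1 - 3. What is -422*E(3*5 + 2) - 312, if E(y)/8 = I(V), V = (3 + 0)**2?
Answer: 13192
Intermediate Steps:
V = 9 (V = 3**2 = 9)
I(h) = -4
E(y) = -32 (E(y) = 8*(-4) = -32)
-422*E(3*5 + 2) - 312 = -422*(-32) - 312 = 13504 - 312 = 13192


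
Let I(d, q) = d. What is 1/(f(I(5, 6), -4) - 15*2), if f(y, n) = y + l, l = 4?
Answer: -1/21 ≈ -0.047619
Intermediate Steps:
f(y, n) = 4 + y (f(y, n) = y + 4 = 4 + y)
1/(f(I(5, 6), -4) - 15*2) = 1/((4 + 5) - 15*2) = 1/(9 - 30) = 1/(-21) = -1/21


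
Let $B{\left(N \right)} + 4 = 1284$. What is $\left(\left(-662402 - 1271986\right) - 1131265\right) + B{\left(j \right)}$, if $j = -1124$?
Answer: $-3064373$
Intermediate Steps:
$B{\left(N \right)} = 1280$ ($B{\left(N \right)} = -4 + 1284 = 1280$)
$\left(\left(-662402 - 1271986\right) - 1131265\right) + B{\left(j \right)} = \left(\left(-662402 - 1271986\right) - 1131265\right) + 1280 = \left(-1934388 - 1131265\right) + 1280 = -3065653 + 1280 = -3064373$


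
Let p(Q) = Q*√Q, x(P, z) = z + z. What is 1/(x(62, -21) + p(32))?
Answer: 21/15502 + 32*√2/7751 ≈ 0.0071932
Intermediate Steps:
x(P, z) = 2*z
p(Q) = Q^(3/2)
1/(x(62, -21) + p(32)) = 1/(2*(-21) + 32^(3/2)) = 1/(-42 + 128*√2)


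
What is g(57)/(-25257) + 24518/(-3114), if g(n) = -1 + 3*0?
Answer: -103208002/13108383 ≈ -7.8734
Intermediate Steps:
g(n) = -1 (g(n) = -1 + 0 = -1)
g(57)/(-25257) + 24518/(-3114) = -1/(-25257) + 24518/(-3114) = -1*(-1/25257) + 24518*(-1/3114) = 1/25257 - 12259/1557 = -103208002/13108383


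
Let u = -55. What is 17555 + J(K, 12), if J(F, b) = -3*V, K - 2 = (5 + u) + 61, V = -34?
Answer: 17657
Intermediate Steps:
K = 13 (K = 2 + ((5 - 55) + 61) = 2 + (-50 + 61) = 2 + 11 = 13)
J(F, b) = 102 (J(F, b) = -3*(-34) = 102)
17555 + J(K, 12) = 17555 + 102 = 17657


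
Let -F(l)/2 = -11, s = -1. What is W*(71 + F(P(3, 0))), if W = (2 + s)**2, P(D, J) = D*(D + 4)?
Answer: 93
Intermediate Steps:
P(D, J) = D*(4 + D)
W = 1 (W = (2 - 1)**2 = 1**2 = 1)
F(l) = 22 (F(l) = -2*(-11) = 22)
W*(71 + F(P(3, 0))) = 1*(71 + 22) = 1*93 = 93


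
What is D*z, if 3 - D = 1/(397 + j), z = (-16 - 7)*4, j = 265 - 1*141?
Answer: -143704/521 ≈ -275.82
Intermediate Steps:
j = 124 (j = 265 - 141 = 124)
z = -92 (z = -23*4 = -92)
D = 1562/521 (D = 3 - 1/(397 + 124) = 3 - 1/521 = 1562/521 ≈ 2.9981)
D*z = (1562/521)*(-92) = -143704/521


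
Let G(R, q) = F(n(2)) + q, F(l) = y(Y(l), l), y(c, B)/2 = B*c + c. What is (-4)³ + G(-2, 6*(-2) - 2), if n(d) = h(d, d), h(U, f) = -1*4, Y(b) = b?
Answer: -54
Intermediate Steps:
h(U, f) = -4
n(d) = -4
y(c, B) = 2*c + 2*B*c (y(c, B) = 2*(B*c + c) = 2*(c + B*c) = 2*c + 2*B*c)
F(l) = 2*l*(1 + l)
G(R, q) = 24 + q (G(R, q) = 2*(-4)*(1 - 4) + q = 2*(-4)*(-3) + q = 24 + q)
(-4)³ + G(-2, 6*(-2) - 2) = (-4)³ + (24 + (6*(-2) - 2)) = -64 + (24 + (-12 - 2)) = -64 + (24 - 14) = -64 + 10 = -54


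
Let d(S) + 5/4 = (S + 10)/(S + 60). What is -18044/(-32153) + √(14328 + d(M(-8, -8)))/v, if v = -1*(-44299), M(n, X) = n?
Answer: 18044/32153 + 3*√1076101/1151774 ≈ 0.56389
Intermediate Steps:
d(S) = -5/4 + (10 + S)/(60 + S) (d(S) = -5/4 + (S + 10)/(S + 60) = -5/4 + (10 + S)/(60 + S))
v = 44299
-18044/(-32153) + √(14328 + d(M(-8, -8)))/v = -18044/(-32153) + √(14328 + (-260 - 1*(-8))/(4*(60 - 8)))/44299 = -18044*(-1/32153) + √(14328 + (¼)*(-260 + 8)/52)*(1/44299) = 18044/32153 + √(14328 + (¼)*(1/52)*(-252))*(1/44299) = 18044/32153 + √(14328 - 63/52)*(1/44299) = 18044/32153 + √(744993/52)*(1/44299) = 18044/32153 + (3*√1076101/26)*(1/44299) = 18044/32153 + 3*√1076101/1151774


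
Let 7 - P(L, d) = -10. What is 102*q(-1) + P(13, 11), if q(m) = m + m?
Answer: -187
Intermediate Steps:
q(m) = 2*m
P(L, d) = 17 (P(L, d) = 7 - 1*(-10) = 7 + 10 = 17)
102*q(-1) + P(13, 11) = 102*(2*(-1)) + 17 = 102*(-2) + 17 = -204 + 17 = -187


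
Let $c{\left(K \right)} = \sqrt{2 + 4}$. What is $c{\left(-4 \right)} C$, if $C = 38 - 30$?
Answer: $8 \sqrt{6} \approx 19.596$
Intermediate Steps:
$c{\left(K \right)} = \sqrt{6}$
$C = 8$
$c{\left(-4 \right)} C = \sqrt{6} \cdot 8 = 8 \sqrt{6}$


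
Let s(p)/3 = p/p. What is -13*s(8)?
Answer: -39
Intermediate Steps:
s(p) = 3 (s(p) = 3*(p/p) = 3*1 = 3)
-13*s(8) = -13*3 = -39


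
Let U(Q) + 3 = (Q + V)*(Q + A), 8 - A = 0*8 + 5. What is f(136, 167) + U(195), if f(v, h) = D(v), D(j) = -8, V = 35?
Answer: 45529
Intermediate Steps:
A = 3 (A = 8 - (0*8 + 5) = 8 - (0 + 5) = 8 - 1*5 = 8 - 5 = 3)
f(v, h) = -8
U(Q) = -3 + (3 + Q)*(35 + Q) (U(Q) = -3 + (Q + 35)*(Q + 3) = -3 + (35 + Q)*(3 + Q) = -3 + (3 + Q)*(35 + Q))
f(136, 167) + U(195) = -8 + (102 + 195² + 38*195) = -8 + (102 + 38025 + 7410) = -8 + 45537 = 45529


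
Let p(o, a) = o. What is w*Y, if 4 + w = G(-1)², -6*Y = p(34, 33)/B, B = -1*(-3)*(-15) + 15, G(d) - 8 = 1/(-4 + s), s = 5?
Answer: 1309/90 ≈ 14.544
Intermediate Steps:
G(d) = 9 (G(d) = 8 + 1/(-4 + 5) = 8 + 1/1 = 8 + 1 = 9)
B = -30 (B = 3*(-15) + 15 = -45 + 15 = -30)
Y = 17/90 (Y = -17/(3*(-30)) = -17*(-1)/(3*30) = -⅙*(-17/15) = 17/90 ≈ 0.18889)
w = 77 (w = -4 + 9² = -4 + 81 = 77)
w*Y = 77*(17/90) = 1309/90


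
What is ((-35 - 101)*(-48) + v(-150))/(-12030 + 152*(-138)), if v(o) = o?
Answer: -1063/5501 ≈ -0.19324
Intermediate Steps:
((-35 - 101)*(-48) + v(-150))/(-12030 + 152*(-138)) = ((-35 - 101)*(-48) - 150)/(-12030 + 152*(-138)) = (-136*(-48) - 150)/(-12030 - 20976) = (6528 - 150)/(-33006) = 6378*(-1/33006) = -1063/5501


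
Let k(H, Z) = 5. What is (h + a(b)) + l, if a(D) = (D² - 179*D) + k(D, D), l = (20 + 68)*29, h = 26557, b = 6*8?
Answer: 22826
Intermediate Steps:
b = 48
l = 2552 (l = 88*29 = 2552)
a(D) = 5 + D² - 179*D (a(D) = (D² - 179*D) + 5 = 5 + D² - 179*D)
(h + a(b)) + l = (26557 + (5 + 48² - 179*48)) + 2552 = (26557 + (5 + 2304 - 8592)) + 2552 = (26557 - 6283) + 2552 = 20274 + 2552 = 22826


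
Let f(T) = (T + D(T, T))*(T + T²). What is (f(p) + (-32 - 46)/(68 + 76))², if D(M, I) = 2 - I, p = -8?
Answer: 7155625/576 ≈ 12423.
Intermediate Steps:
f(T) = 2*T + 2*T² (f(T) = (T + (2 - T))*(T + T²) = 2*(T + T²) = 2*T + 2*T²)
(f(p) + (-32 - 46)/(68 + 76))² = (2*(-8)*(1 - 8) + (-32 - 46)/(68 + 76))² = (2*(-8)*(-7) - 78/144)² = (112 - 78*1/144)² = (112 - 13/24)² = (2675/24)² = 7155625/576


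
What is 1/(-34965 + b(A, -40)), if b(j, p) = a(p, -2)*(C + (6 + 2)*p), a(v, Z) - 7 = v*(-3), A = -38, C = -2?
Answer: -1/75859 ≈ -1.3182e-5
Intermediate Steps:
a(v, Z) = 7 - 3*v (a(v, Z) = 7 + v*(-3) = 7 - 3*v)
b(j, p) = (-2 + 8*p)*(7 - 3*p) (b(j, p) = (7 - 3*p)*(-2 + (6 + 2)*p) = (7 - 3*p)*(-2 + 8*p) = (-2 + 8*p)*(7 - 3*p))
1/(-34965 + b(A, -40)) = 1/(-34965 + (-14 - 24*(-40)² + 62*(-40))) = 1/(-34965 + (-14 - 24*1600 - 2480)) = 1/(-34965 + (-14 - 38400 - 2480)) = 1/(-34965 - 40894) = 1/(-75859) = -1/75859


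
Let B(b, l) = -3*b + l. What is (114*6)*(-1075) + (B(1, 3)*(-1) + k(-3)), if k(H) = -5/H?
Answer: -2205895/3 ≈ -7.3530e+5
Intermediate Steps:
B(b, l) = l - 3*b
(114*6)*(-1075) + (B(1, 3)*(-1) + k(-3)) = (114*6)*(-1075) + ((3 - 3*1)*(-1) - 5/(-3)) = 684*(-1075) + ((3 - 3)*(-1) - 5*(-1/3)) = -735300 + (0*(-1) + 5/3) = -735300 + (0 + 5/3) = -735300 + 5/3 = -2205895/3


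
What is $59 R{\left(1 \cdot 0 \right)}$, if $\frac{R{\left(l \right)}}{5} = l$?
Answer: $0$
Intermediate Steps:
$R{\left(l \right)} = 5 l$
$59 R{\left(1 \cdot 0 \right)} = 59 \cdot 5 \cdot 1 \cdot 0 = 59 \cdot 5 \cdot 0 = 59 \cdot 0 = 0$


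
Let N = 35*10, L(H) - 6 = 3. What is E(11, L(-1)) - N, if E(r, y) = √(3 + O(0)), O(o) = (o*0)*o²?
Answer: -350 + √3 ≈ -348.27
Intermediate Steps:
O(o) = 0 (O(o) = 0*o² = 0)
L(H) = 9 (L(H) = 6 + 3 = 9)
E(r, y) = √3 (E(r, y) = √(3 + 0) = √3)
N = 350
E(11, L(-1)) - N = √3 - 1*350 = √3 - 350 = -350 + √3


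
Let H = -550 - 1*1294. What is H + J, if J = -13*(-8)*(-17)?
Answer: -3612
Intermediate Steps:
J = -1768 (J = 104*(-17) = -1768)
H = -1844 (H = -550 - 1294 = -1844)
H + J = -1844 - 1768 = -3612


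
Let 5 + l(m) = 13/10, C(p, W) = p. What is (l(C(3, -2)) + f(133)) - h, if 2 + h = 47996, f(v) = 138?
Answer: -478597/10 ≈ -47860.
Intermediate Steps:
l(m) = -37/10 (l(m) = -5 + 13/10 = -37/10)
h = 47994 (h = -2 + 47996 = 47994)
(l(C(3, -2)) + f(133)) - h = (-37/10 + 138) - 1*47994 = 1343/10 - 47994 = -478597/10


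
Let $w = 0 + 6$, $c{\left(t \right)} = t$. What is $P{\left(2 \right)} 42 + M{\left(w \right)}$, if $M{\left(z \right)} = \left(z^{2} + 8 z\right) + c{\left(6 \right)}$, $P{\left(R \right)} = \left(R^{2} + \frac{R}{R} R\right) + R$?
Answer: $426$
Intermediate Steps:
$w = 6$
$P{\left(R \right)} = R^{2} + 2 R$ ($P{\left(R \right)} = \left(R^{2} + 1 R\right) + R = \left(R^{2} + R\right) + R = \left(R + R^{2}\right) + R = R^{2} + 2 R$)
$M{\left(z \right)} = 6 + z^{2} + 8 z$ ($M{\left(z \right)} = \left(z^{2} + 8 z\right) + 6 = 6 + z^{2} + 8 z$)
$P{\left(2 \right)} 42 + M{\left(w \right)} = 2 \left(2 + 2\right) 42 + \left(6 + 6^{2} + 8 \cdot 6\right) = 2 \cdot 4 \cdot 42 + \left(6 + 36 + 48\right) = 8 \cdot 42 + 90 = 336 + 90 = 426$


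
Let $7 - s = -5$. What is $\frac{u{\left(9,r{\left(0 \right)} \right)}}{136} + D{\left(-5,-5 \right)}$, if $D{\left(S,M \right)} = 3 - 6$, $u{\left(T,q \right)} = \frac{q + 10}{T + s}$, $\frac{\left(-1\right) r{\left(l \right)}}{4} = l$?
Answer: $- \frac{4279}{1428} \approx -2.9965$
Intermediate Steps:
$s = 12$ ($s = 7 - -5 = 7 + 5 = 12$)
$r{\left(l \right)} = - 4 l$
$u{\left(T,q \right)} = \frac{10 + q}{12 + T}$ ($u{\left(T,q \right)} = \frac{q + 10}{T + 12} = \frac{10 + q}{12 + T}$)
$D{\left(S,M \right)} = -3$ ($D{\left(S,M \right)} = 3 - 6 = -3$)
$\frac{u{\left(9,r{\left(0 \right)} \right)}}{136} + D{\left(-5,-5 \right)} = \frac{\frac{1}{12 + 9} \left(10 - 0\right)}{136} - 3 = \frac{\frac{1}{21} \left(10 + 0\right)}{136} - 3 = \frac{\frac{1}{21} \cdot 10}{136} - 3 = \frac{1}{136} \cdot \frac{10}{21} - 3 = \frac{5}{1428} - 3 = - \frac{4279}{1428}$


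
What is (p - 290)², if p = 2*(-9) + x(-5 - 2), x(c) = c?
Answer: 99225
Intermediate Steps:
p = -25 (p = 2*(-9) + (-5 - 2) = -18 - 7 = -25)
(p - 290)² = (-25 - 290)² = (-315)² = 99225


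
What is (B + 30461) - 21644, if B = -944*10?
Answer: -623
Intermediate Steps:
B = -9440
(B + 30461) - 21644 = (-9440 + 30461) - 21644 = 21021 - 21644 = -623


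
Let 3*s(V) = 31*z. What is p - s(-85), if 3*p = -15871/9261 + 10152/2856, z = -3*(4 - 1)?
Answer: 44214745/472311 ≈ 93.614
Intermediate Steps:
z = -9 (z = -3*3 = -9)
s(V) = -93 (s(V) = (31*(-9))/3 = (⅓)*(-279) = -93)
p = 289822/472311 (p = (-15871/9261 + 10152/2856)/3 = (-15871*1/9261 + 10152*(1/2856))/3 = (-15871/9261 + 423/119)/3 = (⅓)*(289822/157437) = 289822/472311 ≈ 0.61363)
p - s(-85) = 289822/472311 - 1*(-93) = 289822/472311 + 93 = 44214745/472311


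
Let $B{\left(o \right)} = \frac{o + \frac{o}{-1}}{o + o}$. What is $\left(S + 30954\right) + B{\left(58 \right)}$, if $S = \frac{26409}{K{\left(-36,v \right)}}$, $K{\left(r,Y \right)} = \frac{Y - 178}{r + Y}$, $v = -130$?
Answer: $\frac{6958863}{154} \approx 45187.0$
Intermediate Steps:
$K{\left(r,Y \right)} = \frac{-178 + Y}{Y + r}$
$S = \frac{2191947}{154}$ ($S = \frac{26409}{\frac{1}{-130 - 36} \left(-178 - 130\right)} = \frac{26409}{\frac{1}{-166} \left(-308\right)} = \frac{26409}{\left(- \frac{1}{166}\right) \left(-308\right)} = \frac{26409}{\frac{154}{83}} = 26409 \cdot \frac{83}{154} = \frac{2191947}{154} \approx 14233.0$)
$B{\left(o \right)} = 0$ ($B{\left(o \right)} = \frac{o + o \left(-1\right)}{2 o} = \left(o - o\right) \frac{1}{2 o} = 0 \frac{1}{2 o} = 0$)
$\left(S + 30954\right) + B{\left(58 \right)} = \left(\frac{2191947}{154} + 30954\right) + 0 = \frac{6958863}{154} + 0 = \frac{6958863}{154}$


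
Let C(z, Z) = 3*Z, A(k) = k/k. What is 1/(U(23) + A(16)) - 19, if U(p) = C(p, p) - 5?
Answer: -1234/65 ≈ -18.985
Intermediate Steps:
A(k) = 1
U(p) = -5 + 3*p (U(p) = 3*p - 5 = -5 + 3*p)
1/(U(23) + A(16)) - 19 = 1/((-5 + 3*23) + 1) - 19 = 1/((-5 + 69) + 1) - 19 = 1/(64 + 1) - 19 = 1/65 - 19 = -1234/65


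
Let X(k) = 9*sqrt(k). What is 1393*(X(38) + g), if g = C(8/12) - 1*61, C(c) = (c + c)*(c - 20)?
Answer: -1087933/9 + 12537*sqrt(38) ≈ -43598.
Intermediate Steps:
C(c) = 2*c*(-20 + c) (C(c) = (2*c)*(-20 + c) = 2*c*(-20 + c))
g = -781/9 (g = 2*(8/12)*(-20 + 8/12) - 1*61 = 2*(8*(1/12))*(-20 + 8*(1/12)) - 61 = 2*(2/3)*(-20 + 2/3) - 61 = 2*(2/3)*(-58/3) - 61 = -232/9 - 61 = -781/9 ≈ -86.778)
1393*(X(38) + g) = 1393*(9*sqrt(38) - 781/9) = 1393*(-781/9 + 9*sqrt(38)) = -1087933/9 + 12537*sqrt(38)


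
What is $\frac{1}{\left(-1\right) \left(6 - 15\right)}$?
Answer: $\frac{1}{9} \approx 0.11111$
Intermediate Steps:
$\frac{1}{\left(-1\right) \left(6 - 15\right)} = \frac{1}{\left(-1\right) \left(-9\right)} = \frac{1}{9}$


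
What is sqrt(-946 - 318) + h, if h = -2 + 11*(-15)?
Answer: -167 + 4*I*sqrt(79) ≈ -167.0 + 35.553*I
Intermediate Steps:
h = -167 (h = -2 - 165 = -167)
sqrt(-946 - 318) + h = sqrt(-946 - 318) - 167 = sqrt(-1264) - 167 = 4*I*sqrt(79) - 167 = -167 + 4*I*sqrt(79)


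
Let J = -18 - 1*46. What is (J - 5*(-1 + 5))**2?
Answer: 7056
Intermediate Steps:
J = -64 (J = -18 - 46 = -64)
(J - 5*(-1 + 5))**2 = (-64 - 5*(-1 + 5))**2 = (-64 - 5*4)**2 = (-64 - 20)**2 = (-84)**2 = 7056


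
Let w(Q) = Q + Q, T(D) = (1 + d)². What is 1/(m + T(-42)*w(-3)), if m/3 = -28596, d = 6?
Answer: -1/86082 ≈ -1.1617e-5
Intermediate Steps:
m = -85788 (m = 3*(-28596) = -85788)
T(D) = 49 (T(D) = (1 + 6)² = 7² = 49)
w(Q) = 2*Q
1/(m + T(-42)*w(-3)) = 1/(-85788 + 49*(2*(-3))) = 1/(-85788 + 49*(-6)) = 1/(-85788 - 294) = 1/(-86082) = -1/86082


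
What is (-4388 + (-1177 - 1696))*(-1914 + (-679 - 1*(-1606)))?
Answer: 7166607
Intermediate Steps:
(-4388 + (-1177 - 1696))*(-1914 + (-679 - 1*(-1606))) = (-4388 - 2873)*(-1914 + (-679 + 1606)) = -7261*(-1914 + 927) = -7261*(-987) = 7166607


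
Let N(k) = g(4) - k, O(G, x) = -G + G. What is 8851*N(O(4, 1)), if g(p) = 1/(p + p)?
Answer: 8851/8 ≈ 1106.4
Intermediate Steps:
g(p) = 1/(2*p)
O(G, x) = 0
N(k) = ⅛ - k (N(k) = (½)/4 - k = (½)*(¼) - k = ⅛ - k)
8851*N(O(4, 1)) = 8851*(⅛ - 1*0) = 8851*(⅛ + 0) = 8851*(⅛) = 8851/8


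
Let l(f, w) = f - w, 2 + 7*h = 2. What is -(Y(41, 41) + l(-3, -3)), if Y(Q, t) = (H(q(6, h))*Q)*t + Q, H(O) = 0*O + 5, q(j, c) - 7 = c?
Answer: -8446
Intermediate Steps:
h = 0 (h = -2/7 + (⅐)*2 = -2/7 + 2/7 = 0)
q(j, c) = 7 + c
H(O) = 5 (H(O) = 0 + 5 = 5)
Y(Q, t) = Q + 5*Q*t (Y(Q, t) = (5*Q)*t + Q = 5*Q*t + Q = Q + 5*Q*t)
-(Y(41, 41) + l(-3, -3)) = -(41*(1 + 5*41) + (-3 - 1*(-3))) = -(41*(1 + 205) + (-3 + 3)) = -(41*206 + 0) = -(8446 + 0) = -1*8446 = -8446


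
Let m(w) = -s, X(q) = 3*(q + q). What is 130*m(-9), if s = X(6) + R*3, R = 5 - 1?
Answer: -6240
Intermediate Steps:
R = 4
X(q) = 6*q (X(q) = 3*(2*q) = 6*q)
s = 48 (s = 6*6 + 4*3 = 36 + 12 = 48)
m(w) = -48 (m(w) = -1*48 = -48)
130*m(-9) = 130*(-48) = -6240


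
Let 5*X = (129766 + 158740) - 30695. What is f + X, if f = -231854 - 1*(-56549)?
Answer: -618714/5 ≈ -1.2374e+5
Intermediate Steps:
X = 257811/5 (X = ((129766 + 158740) - 30695)/5 = (288506 - 30695)/5 = (1/5)*257811 = 257811/5 ≈ 51562.)
f = -175305 (f = -231854 + 56549 = -175305)
f + X = -175305 + 257811/5 = -618714/5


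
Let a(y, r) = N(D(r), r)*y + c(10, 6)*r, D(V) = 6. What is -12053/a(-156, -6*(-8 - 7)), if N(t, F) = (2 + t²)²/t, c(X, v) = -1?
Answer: 12053/37634 ≈ 0.32027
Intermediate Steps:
N(t, F) = (2 + t²)²/t
a(y, r) = -r + 722*y/3 (a(y, r) = ((2 + 6²)²/6)*y - r = ((2 + 36)²/6)*y - r = ((⅙)*38²)*y - r = ((⅙)*1444)*y - r = 722*y/3 - r = -r + 722*y/3)
-12053/a(-156, -6*(-8 - 7)) = -12053/(-(-6)*(-8 - 7) + (722/3)*(-156)) = -12053/(-(-6)*(-15) - 37544) = -12053/(-1*90 - 37544) = -12053/(-90 - 37544) = -12053/(-37634) = -12053*(-1/37634) = 12053/37634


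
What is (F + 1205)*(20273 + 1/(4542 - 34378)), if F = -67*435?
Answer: -4224983610595/7459 ≈ -5.6643e+8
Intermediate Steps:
F = -29145
(F + 1205)*(20273 + 1/(4542 - 34378)) = (-29145 + 1205)*(20273 + 1/(4542 - 34378)) = -27940*(20273 + 1/(-29836)) = -27940*(20273 - 1/29836) = -27940*604865227/29836 = -4224983610595/7459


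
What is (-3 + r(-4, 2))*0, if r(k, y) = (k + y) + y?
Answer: 0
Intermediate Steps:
r(k, y) = k + 2*y
(-3 + r(-4, 2))*0 = (-3 + (-4 + 2*2))*0 = (-3 + (-4 + 4))*0 = (-3 + 0)*0 = -3*0 = 0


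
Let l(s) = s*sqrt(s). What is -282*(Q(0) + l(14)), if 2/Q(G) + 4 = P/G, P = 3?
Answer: -3948*sqrt(14) ≈ -14772.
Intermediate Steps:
l(s) = s**(3/2)
Q(G) = 2/(-4 + 3/G)
-282*(Q(0) + l(14)) = -282*(-2*0/(-3 + 4*0) + 14**(3/2)) = -282*(-2*0/(-3 + 0) + 14*sqrt(14)) = -282*(-2*0/(-3) + 14*sqrt(14)) = -282*(-2*0*(-1/3) + 14*sqrt(14)) = -282*(0 + 14*sqrt(14)) = -3948*sqrt(14)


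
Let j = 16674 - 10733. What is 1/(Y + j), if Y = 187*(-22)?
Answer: 1/1827 ≈ 0.00054735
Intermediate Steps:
Y = -4114
j = 5941
1/(Y + j) = 1/(-4114 + 5941) = 1/1827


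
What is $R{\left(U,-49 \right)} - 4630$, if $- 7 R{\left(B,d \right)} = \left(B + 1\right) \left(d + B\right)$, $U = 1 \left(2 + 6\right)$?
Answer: $- \frac{32041}{7} \approx -4577.3$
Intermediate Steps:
$U = 8$ ($U = 1 \cdot 8 = 8$)
$R{\left(B,d \right)} = - \frac{\left(1 + B\right) \left(B + d\right)}{7}$ ($R{\left(B,d \right)} = - \frac{\left(B + 1\right) \left(d + B\right)}{7} = - \frac{\left(1 + B\right) \left(B + d\right)}{7}$)
$R{\left(U,-49 \right)} - 4630 = \left(\left(- \frac{1}{7}\right) 8 - -7 - \frac{8^{2}}{7} - \frac{8}{7} \left(-49\right)\right) - 4630 = \left(- \frac{8}{7} + 7 - \frac{64}{7} + 56\right) - 4630 = \frac{369}{7} - 4630 = - \frac{32041}{7}$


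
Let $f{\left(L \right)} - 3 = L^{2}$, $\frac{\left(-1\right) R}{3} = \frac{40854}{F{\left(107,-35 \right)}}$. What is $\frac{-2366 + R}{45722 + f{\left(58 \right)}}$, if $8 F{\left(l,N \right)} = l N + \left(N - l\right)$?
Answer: $- \frac{8216146}{190808943} \approx -0.04306$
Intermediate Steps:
$F{\left(l,N \right)} = - \frac{l}{8} + \frac{N}{8} + \frac{N l}{8}$ ($F{\left(l,N \right)} = \frac{l N + \left(N - l\right)}{8} = \frac{N l + \left(N - l\right)}{8} = \frac{N - l + N l}{8} = - \frac{l}{8} + \frac{N}{8} + \frac{N l}{8}$)
$R = \frac{980496}{3887}$ ($R = - 3 \frac{40854}{\left(- \frac{1}{8}\right) 107 + \frac{1}{8} \left(-35\right) + \frac{1}{8} \left(-35\right) 107} = - 3 \frac{40854}{- \frac{107}{8} - \frac{35}{8} - \frac{3745}{8}} = - 3 \frac{40854}{- \frac{3887}{8}} = - 3 \cdot 40854 \left(- \frac{8}{3887}\right) = \left(-3\right) \left(- \frac{326832}{3887}\right) = \frac{980496}{3887} \approx 252.25$)
$f{\left(L \right)} = 3 + L^{2}$
$\frac{-2366 + R}{45722 + f{\left(58 \right)}} = \frac{-2366 + \frac{980496}{3887}}{45722 + \left(3 + 58^{2}\right)} = - \frac{8216146}{3887 \left(45722 + \left(3 + 3364\right)\right)} = - \frac{8216146}{3887 \left(45722 + 3367\right)} = - \frac{8216146}{3887 \cdot 49089} = \left(- \frac{8216146}{3887}\right) \frac{1}{49089} = - \frac{8216146}{190808943}$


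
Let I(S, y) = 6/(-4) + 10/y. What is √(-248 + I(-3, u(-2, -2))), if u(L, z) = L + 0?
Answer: I*√1018/2 ≈ 15.953*I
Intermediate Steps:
u(L, z) = L
I(S, y) = -3/2 + 10/y (I(S, y) = 6*(-¼) + 10/y = -3/2 + 10/y)
√(-248 + I(-3, u(-2, -2))) = √(-248 + (-3/2 + 10/(-2))) = √(-248 + (-3/2 + 10*(-½))) = √(-248 + (-3/2 - 5)) = √(-248 - 13/2) = √(-509/2) = I*√1018/2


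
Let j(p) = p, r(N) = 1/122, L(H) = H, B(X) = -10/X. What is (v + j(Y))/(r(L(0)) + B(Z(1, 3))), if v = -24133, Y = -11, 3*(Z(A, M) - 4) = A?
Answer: 38292384/3647 ≈ 10500.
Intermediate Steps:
Z(A, M) = 4 + A/3
r(N) = 1/122
(v + j(Y))/(r(L(0)) + B(Z(1, 3))) = (-24133 - 11)/(1/122 - 10/(4 + (1/3)*1)) = -24144/(1/122 - 10/(4 + 1/3)) = -24144/(1/122 - 10/13/3) = -24144/(1/122 - 10*3/13) = -24144/(1/122 - 30/13) = -24144/(-3647/1586) = -24144*(-1586/3647) = 38292384/3647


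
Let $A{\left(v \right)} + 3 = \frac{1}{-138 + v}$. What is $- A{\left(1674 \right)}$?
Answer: $\frac{4607}{1536} \approx 2.9993$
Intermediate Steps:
$A{\left(v \right)} = -3 + \frac{1}{-138 + v}$
$- A{\left(1674 \right)} = - \frac{415 - 5022}{-138 + 1674} = - \frac{415 - 5022}{1536} = - \frac{-4607}{1536} = \left(-1\right) \left(- \frac{4607}{1536}\right) = \frac{4607}{1536}$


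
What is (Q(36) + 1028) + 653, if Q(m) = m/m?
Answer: 1682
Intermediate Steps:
Q(m) = 1
(Q(36) + 1028) + 653 = (1 + 1028) + 653 = 1029 + 653 = 1682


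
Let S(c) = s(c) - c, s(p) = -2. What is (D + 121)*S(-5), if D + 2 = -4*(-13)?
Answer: 513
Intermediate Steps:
D = 50 (D = -2 - 4*(-13) = -2 + 52 = 50)
S(c) = -2 - c
(D + 121)*S(-5) = (50 + 121)*(-2 - 1*(-5)) = 171*(-2 + 5) = 171*3 = 513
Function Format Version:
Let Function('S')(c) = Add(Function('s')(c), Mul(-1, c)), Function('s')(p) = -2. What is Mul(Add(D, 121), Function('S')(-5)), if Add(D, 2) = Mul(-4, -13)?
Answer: 513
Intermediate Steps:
D = 50 (D = Add(-2, Mul(-4, -13)) = Add(-2, 52) = 50)
Function('S')(c) = Add(-2, Mul(-1, c))
Mul(Add(D, 121), Function('S')(-5)) = Mul(Add(50, 121), Add(-2, Mul(-1, -5))) = Mul(171, Add(-2, 5)) = Mul(171, 3) = 513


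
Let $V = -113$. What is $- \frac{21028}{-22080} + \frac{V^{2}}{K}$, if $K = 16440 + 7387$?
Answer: $\frac{195743419}{131525040} \approx 1.4883$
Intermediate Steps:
$K = 23827$
$- \frac{21028}{-22080} + \frac{V^{2}}{K} = - \frac{21028}{-22080} + \frac{\left(-113\right)^{2}}{23827} = \left(-21028\right) \left(- \frac{1}{22080}\right) + 12769 \cdot \frac{1}{23827} = \frac{5257}{5520} + \frac{12769}{23827} = \frac{195743419}{131525040}$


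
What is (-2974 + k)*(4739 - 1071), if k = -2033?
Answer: -18365676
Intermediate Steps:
(-2974 + k)*(4739 - 1071) = (-2974 - 2033)*(4739 - 1071) = -5007*3668 = -18365676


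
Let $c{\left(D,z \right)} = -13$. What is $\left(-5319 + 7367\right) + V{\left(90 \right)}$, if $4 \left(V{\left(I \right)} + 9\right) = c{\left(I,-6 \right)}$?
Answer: $\frac{8143}{4} \approx 2035.8$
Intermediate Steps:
$V{\left(I \right)} = - \frac{49}{4}$ ($V{\left(I \right)} = -9 + \frac{1}{4} \left(-13\right) = -9 - \frac{13}{4} = - \frac{49}{4}$)
$\left(-5319 + 7367\right) + V{\left(90 \right)} = \left(-5319 + 7367\right) - \frac{49}{4} = 2048 - \frac{49}{4} = \frac{8143}{4}$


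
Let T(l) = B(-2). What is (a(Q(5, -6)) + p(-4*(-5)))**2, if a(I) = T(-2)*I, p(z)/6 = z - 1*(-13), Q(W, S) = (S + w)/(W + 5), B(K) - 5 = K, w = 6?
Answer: 39204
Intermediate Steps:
B(K) = 5 + K
Q(W, S) = (6 + S)/(5 + W) (Q(W, S) = (S + 6)/(W + 5) = (6 + S)/(5 + W))
T(l) = 3 (T(l) = 5 - 2 = 3)
p(z) = 78 + 6*z (p(z) = 6*(z - 1*(-13)) = 6*(z + 13) = 6*(13 + z) = 78 + 6*z)
a(I) = 3*I
(a(Q(5, -6)) + p(-4*(-5)))**2 = (3*((6 - 6)/(5 + 5)) + (78 + 6*(-4*(-5))))**2 = (3*(0/10) + (78 + 6*20))**2 = (3*((1/10)*0) + (78 + 120))**2 = (3*0 + 198)**2 = (0 + 198)**2 = 198**2 = 39204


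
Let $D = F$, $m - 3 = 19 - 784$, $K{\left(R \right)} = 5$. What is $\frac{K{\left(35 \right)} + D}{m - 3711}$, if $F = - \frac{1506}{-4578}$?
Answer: $- \frac{4066}{3412899} \approx -0.0011914$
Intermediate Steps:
$m = -762$ ($m = 3 + \left(19 - 784\right) = 3 - 765 = -762$)
$F = \frac{251}{763}$ ($F = \left(-1506\right) \left(- \frac{1}{4578}\right) = \frac{251}{763} \approx 0.32896$)
$D = \frac{251}{763} \approx 0.32896$
$\frac{K{\left(35 \right)} + D}{m - 3711} = \frac{5 + \frac{251}{763}}{-762 - 3711} = \frac{4066}{763 \left(-4473\right)} = \frac{4066}{763} \left(- \frac{1}{4473}\right) = - \frac{4066}{3412899}$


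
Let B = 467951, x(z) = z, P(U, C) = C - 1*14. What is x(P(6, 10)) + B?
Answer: 467947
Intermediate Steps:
P(U, C) = -14 + C (P(U, C) = C - 14 = -14 + C)
x(P(6, 10)) + B = (-14 + 10) + 467951 = -4 + 467951 = 467947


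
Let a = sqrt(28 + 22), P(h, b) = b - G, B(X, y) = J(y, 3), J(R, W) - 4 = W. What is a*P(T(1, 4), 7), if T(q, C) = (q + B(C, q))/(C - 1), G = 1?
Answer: 30*sqrt(2) ≈ 42.426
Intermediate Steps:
J(R, W) = 4 + W
B(X, y) = 7 (B(X, y) = 4 + 3 = 7)
T(q, C) = (7 + q)/(-1 + C) (T(q, C) = (q + 7)/(C - 1) = (7 + q)/(-1 + C))
P(h, b) = -1 + b (P(h, b) = b - 1*1 = b - 1 = -1 + b)
a = 5*sqrt(2) (a = sqrt(50) = 5*sqrt(2) ≈ 7.0711)
a*P(T(1, 4), 7) = (5*sqrt(2))*(-1 + 7) = (5*sqrt(2))*6 = 30*sqrt(2)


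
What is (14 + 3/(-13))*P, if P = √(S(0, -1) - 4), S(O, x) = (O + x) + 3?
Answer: 179*I*√2/13 ≈ 19.473*I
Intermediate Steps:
S(O, x) = 3 + O + x
P = I*√2 (P = √((3 + 0 - 1) - 4) = √(2 - 4) = √(-2) = I*√2 ≈ 1.4142*I)
(14 + 3/(-13))*P = (14 + 3/(-13))*(I*√2) = (14 + 3*(-1/13))*(I*√2) = (14 - 3/13)*(I*√2) = 179*(I*√2)/13 = 179*I*√2/13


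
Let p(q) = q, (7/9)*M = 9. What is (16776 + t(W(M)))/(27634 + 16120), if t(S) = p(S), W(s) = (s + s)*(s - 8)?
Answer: 413037/1071973 ≈ 0.38531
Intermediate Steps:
M = 81/7 (M = (9/7)*9 = 81/7 ≈ 11.571)
W(s) = 2*s*(-8 + s) (W(s) = (2*s)*(-8 + s) = 2*s*(-8 + s))
t(S) = S
(16776 + t(W(M)))/(27634 + 16120) = (16776 + 2*(81/7)*(-8 + 81/7))/(27634 + 16120) = (16776 + 2*(81/7)*(25/7))/43754 = (16776 + 4050/49)*(1/43754) = (826074/49)*(1/43754) = 413037/1071973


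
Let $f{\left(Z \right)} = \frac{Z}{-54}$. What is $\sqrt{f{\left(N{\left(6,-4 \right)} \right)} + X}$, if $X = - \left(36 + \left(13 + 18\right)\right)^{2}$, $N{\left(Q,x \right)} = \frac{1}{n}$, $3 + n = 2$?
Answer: $\frac{i \sqrt{1454430}}{18} \approx 67.0 i$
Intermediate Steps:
$n = -1$ ($n = -3 + 2 = -1$)
$N{\left(Q,x \right)} = -1$ ($N{\left(Q,x \right)} = \frac{1}{-1} = -1$)
$f{\left(Z \right)} = - \frac{Z}{54}$ ($f{\left(Z \right)} = Z \left(- \frac{1}{54}\right) = - \frac{Z}{54}$)
$X = -4489$ ($X = - \left(36 + 31\right)^{2} = - 67^{2} = \left(-1\right) 4489 = -4489$)
$\sqrt{f{\left(N{\left(6,-4 \right)} \right)} + X} = \sqrt{\left(- \frac{1}{54}\right) \left(-1\right) - 4489} = \sqrt{\frac{1}{54} - 4489} = \sqrt{- \frac{242405}{54}} = \frac{i \sqrt{1454430}}{18}$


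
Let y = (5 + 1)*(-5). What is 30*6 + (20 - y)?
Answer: 230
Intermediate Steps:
y = -30 (y = 6*(-5) = -30)
30*6 + (20 - y) = 30*6 + (20 - 1*(-30)) = 180 + (20 + 30) = 180 + 50 = 230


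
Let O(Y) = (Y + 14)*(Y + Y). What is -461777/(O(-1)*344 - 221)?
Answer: 461777/9165 ≈ 50.385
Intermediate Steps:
O(Y) = 2*Y*(14 + Y) (O(Y) = (14 + Y)*(2*Y) = 2*Y*(14 + Y))
-461777/(O(-1)*344 - 221) = -461777/((2*(-1)*(14 - 1))*344 - 221) = -461777/((2*(-1)*13)*344 - 221) = -461777/(-26*344 - 221) = -461777/(-8944 - 221) = -461777/(-9165) = -461777*(-1/9165) = 461777/9165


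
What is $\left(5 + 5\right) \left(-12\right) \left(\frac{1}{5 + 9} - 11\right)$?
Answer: $\frac{9180}{7} \approx 1311.4$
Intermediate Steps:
$\left(5 + 5\right) \left(-12\right) \left(\frac{1}{5 + 9} - 11\right) = 10 \left(-12\right) \left(\frac{1}{14} - 11\right) = - 120 \left(\frac{1}{14} - 11\right) = \left(-120\right) \left(- \frac{153}{14}\right) = \frac{9180}{7}$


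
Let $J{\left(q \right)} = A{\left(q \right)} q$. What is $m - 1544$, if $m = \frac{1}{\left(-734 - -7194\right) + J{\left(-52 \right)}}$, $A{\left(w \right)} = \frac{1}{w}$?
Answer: $- \frac{9975783}{6461} \approx -1544.0$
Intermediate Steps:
$J{\left(q \right)} = 1$ ($J{\left(q \right)} = \frac{q}{q} = 1$)
$m = \frac{1}{6461}$ ($m = \frac{1}{\left(-734 - -7194\right) + 1} = \frac{1}{\left(-734 + 7194\right) + 1} = \frac{1}{6460 + 1} = \frac{1}{6461} \approx 0.00015477$)
$m - 1544 = \frac{1}{6461} - 1544 = - \frac{9975783}{6461}$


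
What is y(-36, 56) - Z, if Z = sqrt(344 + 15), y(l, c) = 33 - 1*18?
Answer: 15 - sqrt(359) ≈ -3.9473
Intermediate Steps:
y(l, c) = 15 (y(l, c) = 33 - 18 = 15)
Z = sqrt(359) ≈ 18.947
y(-36, 56) - Z = 15 - sqrt(359)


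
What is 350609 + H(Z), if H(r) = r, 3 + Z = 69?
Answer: 350675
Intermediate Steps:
Z = 66 (Z = -3 + 69 = 66)
350609 + H(Z) = 350609 + 66 = 350675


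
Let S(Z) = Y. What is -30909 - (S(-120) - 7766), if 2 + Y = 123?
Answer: -23264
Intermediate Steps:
Y = 121 (Y = -2 + 123 = 121)
S(Z) = 121
-30909 - (S(-120) - 7766) = -30909 - (121 - 7766) = -30909 - 1*(-7645) = -30909 + 7645 = -23264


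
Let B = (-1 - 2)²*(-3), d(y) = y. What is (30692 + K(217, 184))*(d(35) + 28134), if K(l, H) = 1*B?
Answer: 863802385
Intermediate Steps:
B = -27 (B = (-3)²*(-3) = 9*(-3) = -27)
K(l, H) = -27 (K(l, H) = 1*(-27) = -27)
(30692 + K(217, 184))*(d(35) + 28134) = (30692 - 27)*(35 + 28134) = 30665*28169 = 863802385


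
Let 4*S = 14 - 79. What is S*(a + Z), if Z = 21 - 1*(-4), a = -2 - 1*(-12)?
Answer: -2275/4 ≈ -568.75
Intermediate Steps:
S = -65/4 (S = (14 - 79)/4 = (¼)*(-65) = -65/4 ≈ -16.250)
a = 10 (a = -2 + 12 = 10)
Z = 25 (Z = 21 + 4 = 25)
S*(a + Z) = -65*(10 + 25)/4 = -65/4*35 = -2275/4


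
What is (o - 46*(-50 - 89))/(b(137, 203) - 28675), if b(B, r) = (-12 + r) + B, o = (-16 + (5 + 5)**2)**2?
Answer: -13450/28347 ≈ -0.47448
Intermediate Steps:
o = 7056 (o = (-16 + 10**2)**2 = (-16 + 100)**2 = 84**2 = 7056)
b(B, r) = -12 + B + r
(o - 46*(-50 - 89))/(b(137, 203) - 28675) = (7056 - 46*(-50 - 89))/((-12 + 137 + 203) - 28675) = (7056 - 46*(-139))/(328 - 28675) = (7056 + 6394)/(-28347) = 13450*(-1/28347) = -13450/28347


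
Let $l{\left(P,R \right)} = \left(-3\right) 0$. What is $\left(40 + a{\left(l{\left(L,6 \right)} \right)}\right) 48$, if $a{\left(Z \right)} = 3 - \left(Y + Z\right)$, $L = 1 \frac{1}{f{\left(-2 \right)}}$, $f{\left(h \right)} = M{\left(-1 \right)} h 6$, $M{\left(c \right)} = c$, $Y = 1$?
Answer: $2016$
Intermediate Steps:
$f{\left(h \right)} = - 6 h$ ($f{\left(h \right)} = - h 6 = - 6 h$)
$L = \frac{1}{12}$ ($L = 1 \frac{1}{\left(-6\right) \left(-2\right)} = 1 \cdot \frac{1}{12} = \frac{1}{12} \approx 0.083333$)
$l{\left(P,R \right)} = 0$
$a{\left(Z \right)} = 2 - Z$ ($a{\left(Z \right)} = 3 - \left(1 + Z\right) = 2 - Z$)
$\left(40 + a{\left(l{\left(L,6 \right)} \right)}\right) 48 = \left(40 + \left(2 - 0\right)\right) 48 = \left(40 + \left(2 + 0\right)\right) 48 = \left(40 + 2\right) 48 = 42 \cdot 48 = 2016$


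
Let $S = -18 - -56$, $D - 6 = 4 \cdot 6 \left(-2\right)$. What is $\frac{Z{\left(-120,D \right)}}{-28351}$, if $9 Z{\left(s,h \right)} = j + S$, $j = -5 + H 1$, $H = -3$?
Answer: $- \frac{10}{85053} \approx -0.00011757$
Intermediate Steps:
$j = -8$ ($j = -5 - 3 = -8$)
$D = -42$ ($D = 6 + 4 \cdot 6 \left(-2\right) = 6 + 24 \left(-2\right) = 6 - 48 = -42$)
$S = 38$ ($S = -18 + 56 = 38$)
$Z{\left(s,h \right)} = \frac{10}{3}$ ($Z{\left(s,h \right)} = \frac{-8 + 38}{9} = \frac{1}{9} \cdot 30 = \frac{10}{3}$)
$\frac{Z{\left(-120,D \right)}}{-28351} = \frac{10}{3 \left(-28351\right)} = \frac{10}{3} \left(- \frac{1}{28351}\right) = - \frac{10}{85053}$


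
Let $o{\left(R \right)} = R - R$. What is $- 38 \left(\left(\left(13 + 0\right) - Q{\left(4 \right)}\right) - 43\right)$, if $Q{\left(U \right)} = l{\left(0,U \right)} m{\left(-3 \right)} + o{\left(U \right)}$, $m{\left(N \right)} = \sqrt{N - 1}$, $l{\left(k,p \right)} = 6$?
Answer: $1140 + 456 i \approx 1140.0 + 456.0 i$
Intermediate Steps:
$m{\left(N \right)} = \sqrt{-1 + N}$
$o{\left(R \right)} = 0$
$Q{\left(U \right)} = 12 i$ ($Q{\left(U \right)} = 6 \sqrt{-1 - 3} + 0 = 6 \sqrt{-4} + 0 = 6 \cdot 2 i + 0 = 12 i + 0 = 12 i$)
$- 38 \left(\left(\left(13 + 0\right) - Q{\left(4 \right)}\right) - 43\right) = - 38 \left(\left(\left(13 + 0\right) - 12 i\right) - 43\right) = - 38 \left(\left(13 - 12 i\right) - 43\right) = - 38 \left(-30 - 12 i\right) = 1140 + 456 i$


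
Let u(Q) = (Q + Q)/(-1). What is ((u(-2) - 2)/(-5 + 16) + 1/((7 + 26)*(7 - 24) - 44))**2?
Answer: 11881/366025 ≈ 0.032460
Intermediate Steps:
u(Q) = -2*Q
((u(-2) - 2)/(-5 + 16) + 1/((7 + 26)*(7 - 24) - 44))**2 = ((-2*(-2) - 2)/(-5 + 16) + 1/((7 + 26)*(7 - 24) - 44))**2 = ((4 - 2)/11 + 1/(33*(-17) - 44))**2 = (2*(1/11) + 1/(-561 - 44))**2 = (2/11 + 1/(-605))**2 = (2/11 - 1/605)**2 = (109/605)**2 = 11881/366025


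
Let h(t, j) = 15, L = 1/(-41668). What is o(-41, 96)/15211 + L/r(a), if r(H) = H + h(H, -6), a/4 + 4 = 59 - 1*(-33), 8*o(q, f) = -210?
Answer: -28673879/16614927494 ≈ -0.0017258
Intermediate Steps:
o(q, f) = -105/4 (o(q, f) = (1/8)*(-210) = -105/4)
L = -1/41668 ≈ -2.3999e-5
a = 352 (a = -16 + 4*(59 - 1*(-33)) = -16 + 4*(59 + 33) = -16 + 4*92 = -16 + 368 = 352)
r(H) = 15 + H (r(H) = H + 15 = 15 + H)
o(-41, 96)/15211 + L/r(a) = -105/4/15211 - 1/(41668*(15 + 352)) = -105/4*1/15211 - 1/41668/367 = -15/8692 - 1/41668*1/367 = -15/8692 - 1/15292156 = -28673879/16614927494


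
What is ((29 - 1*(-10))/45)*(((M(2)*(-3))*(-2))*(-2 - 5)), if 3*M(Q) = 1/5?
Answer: -182/75 ≈ -2.4267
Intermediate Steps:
M(Q) = 1/15 (M(Q) = (⅓)/5 = (⅓)*(⅕) = 1/15)
((29 - 1*(-10))/45)*(((M(2)*(-3))*(-2))*(-2 - 5)) = ((29 - 1*(-10))/45)*((((1/15)*(-3))*(-2))*(-2 - 5)) = ((29 + 10)*(1/45))*(-⅕*(-2)*(-7)) = (39*(1/45))*((⅖)*(-7)) = (13/15)*(-14/5) = -182/75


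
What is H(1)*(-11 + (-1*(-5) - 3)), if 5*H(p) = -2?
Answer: 18/5 ≈ 3.6000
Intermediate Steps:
H(p) = -2/5 (H(p) = (1/5)*(-2) = -2/5)
H(1)*(-11 + (-1*(-5) - 3)) = -2*(-11 + (-1*(-5) - 3))/5 = -2*(-11 + (5 - 3))/5 = -2*(-11 + 2)/5 = -2/5*(-9) = 18/5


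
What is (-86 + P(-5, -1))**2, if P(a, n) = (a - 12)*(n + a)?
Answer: 256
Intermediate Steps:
P(a, n) = (-12 + a)*(a + n)
(-86 + P(-5, -1))**2 = (-86 + ((-5)**2 - 12*(-5) - 12*(-1) - 5*(-1)))**2 = (-86 + (25 + 60 + 12 + 5))**2 = (-86 + 102)**2 = 16**2 = 256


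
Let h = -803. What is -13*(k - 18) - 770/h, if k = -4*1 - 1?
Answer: 21897/73 ≈ 299.96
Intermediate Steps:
k = -5 (k = -4 - 1 = -5)
-13*(k - 18) - 770/h = -13*(-5 - 18) - 770/(-803) = -13*(-23) - 770*(-1/803) = 299 + 70/73 = 21897/73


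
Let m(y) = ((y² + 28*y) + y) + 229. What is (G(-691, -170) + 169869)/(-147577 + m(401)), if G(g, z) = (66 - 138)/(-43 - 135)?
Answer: 15118377/2232298 ≈ 6.7726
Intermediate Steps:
G(g, z) = 36/89 (G(g, z) = -72/(-178) = -72*(-1/178) = 36/89)
m(y) = 229 + y² + 29*y (m(y) = (y² + 29*y) + 229 = 229 + y² + 29*y)
(G(-691, -170) + 169869)/(-147577 + m(401)) = (36/89 + 169869)/(-147577 + (229 + 401² + 29*401)) = 15118377/(89*(-147577 + (229 + 160801 + 11629))) = 15118377/(89*(-147577 + 172659)) = (15118377/89)/25082 = (15118377/89)*(1/25082) = 15118377/2232298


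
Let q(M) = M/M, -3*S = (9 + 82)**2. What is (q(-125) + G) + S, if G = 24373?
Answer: 64841/3 ≈ 21614.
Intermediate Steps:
S = -8281/3 (S = -(9 + 82)**2/3 = -1/3*91**2 = -1/3*8281 = -8281/3 ≈ -2760.3)
q(M) = 1
(q(-125) + G) + S = (1 + 24373) - 8281/3 = 24374 - 8281/3 = 64841/3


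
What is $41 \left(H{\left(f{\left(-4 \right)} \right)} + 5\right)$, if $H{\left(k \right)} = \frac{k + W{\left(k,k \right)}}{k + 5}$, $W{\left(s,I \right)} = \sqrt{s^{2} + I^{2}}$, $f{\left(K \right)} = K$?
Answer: $41 + 164 \sqrt{2} \approx 272.93$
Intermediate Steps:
$W{\left(s,I \right)} = \sqrt{I^{2} + s^{2}}$
$H{\left(k \right)} = \frac{k + \sqrt{2} \sqrt{k^{2}}}{5 + k}$ ($H{\left(k \right)} = \frac{k + \sqrt{k^{2} + k^{2}}}{k + 5} = \frac{k + \sqrt{2 k^{2}}}{5 + k} = \frac{k + \sqrt{2} \sqrt{k^{2}}}{5 + k}$)
$41 \left(H{\left(f{\left(-4 \right)} \right)} + 5\right) = 41 \left(\frac{-4 + \sqrt{2} \sqrt{\left(-4\right)^{2}}}{5 - 4} + 5\right) = 41 \left(\frac{-4 + \sqrt{2} \sqrt{16}}{1} + 5\right) = 41 \left(1 \left(-4 + \sqrt{2} \cdot 4\right) + 5\right) = 41 \left(1 \left(-4 + 4 \sqrt{2}\right) + 5\right) = 41 \left(\left(-4 + 4 \sqrt{2}\right) + 5\right) = 41 \left(1 + 4 \sqrt{2}\right) = 41 + 164 \sqrt{2}$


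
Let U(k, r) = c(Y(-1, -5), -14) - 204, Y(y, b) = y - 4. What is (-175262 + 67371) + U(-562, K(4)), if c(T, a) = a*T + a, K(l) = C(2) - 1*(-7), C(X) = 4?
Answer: -108039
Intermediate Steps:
K(l) = 11 (K(l) = 4 - 1*(-7) = 4 + 7 = 11)
Y(y, b) = -4 + y
c(T, a) = a + T*a (c(T, a) = T*a + a = a + T*a)
U(k, r) = -148 (U(k, r) = -14*(1 + (-4 - 1)) - 204 = -14*(1 - 5) - 204 = -14*(-4) - 204 = 56 - 204 = -148)
(-175262 + 67371) + U(-562, K(4)) = (-175262 + 67371) - 148 = -107891 - 148 = -108039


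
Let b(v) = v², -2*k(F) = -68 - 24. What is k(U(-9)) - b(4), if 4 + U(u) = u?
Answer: 30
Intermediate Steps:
U(u) = -4 + u
k(F) = 46 (k(F) = -(-68 - 24)/2 = -½*(-92) = 46)
k(U(-9)) - b(4) = 46 - 1*4² = 46 - 1*16 = 46 - 16 = 30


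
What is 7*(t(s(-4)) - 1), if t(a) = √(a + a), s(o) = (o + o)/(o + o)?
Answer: -7 + 7*√2 ≈ 2.8995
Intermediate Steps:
s(o) = 1 (s(o) = (2*o)/((2*o)) = (2*o)*(1/(2*o)) = 1)
t(a) = √2*√a (t(a) = √(2*a) = √2*√a)
7*(t(s(-4)) - 1) = 7*(√2*√1 - 1) = 7*(√2*1 - 1) = 7*(√2 - 1) = 7*(-1 + √2) = -7 + 7*√2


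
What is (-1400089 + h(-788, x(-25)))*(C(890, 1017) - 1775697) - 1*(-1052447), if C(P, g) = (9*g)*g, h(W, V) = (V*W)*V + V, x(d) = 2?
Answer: -10570463623609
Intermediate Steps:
h(W, V) = V + W*V² (h(W, V) = W*V² + V = V + W*V²)
C(P, g) = 9*g²
(-1400089 + h(-788, x(-25)))*(C(890, 1017) - 1775697) - 1*(-1052447) = (-1400089 + 2*(1 + 2*(-788)))*(9*1017² - 1775697) - 1*(-1052447) = (-1400089 + 2*(1 - 1576))*(9*1034289 - 1775697) + 1052447 = (-1400089 + 2*(-1575))*(9308601 - 1775697) + 1052447 = (-1400089 - 3150)*7532904 + 1052447 = -1403239*7532904 + 1052447 = -10570464676056 + 1052447 = -10570463623609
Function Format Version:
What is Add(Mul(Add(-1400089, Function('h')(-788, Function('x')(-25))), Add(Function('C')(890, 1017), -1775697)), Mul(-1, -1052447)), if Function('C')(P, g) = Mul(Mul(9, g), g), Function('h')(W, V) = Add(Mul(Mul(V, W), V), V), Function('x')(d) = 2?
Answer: -10570463623609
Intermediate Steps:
Function('h')(W, V) = Add(V, Mul(W, Pow(V, 2))) (Function('h')(W, V) = Add(Mul(W, Pow(V, 2)), V) = Add(V, Mul(W, Pow(V, 2))))
Function('C')(P, g) = Mul(9, Pow(g, 2))
Add(Mul(Add(-1400089, Function('h')(-788, Function('x')(-25))), Add(Function('C')(890, 1017), -1775697)), Mul(-1, -1052447)) = Add(Mul(Add(-1400089, Mul(2, Add(1, Mul(2, -788)))), Add(Mul(9, Pow(1017, 2)), -1775697)), Mul(-1, -1052447)) = Add(Mul(Add(-1400089, Mul(2, Add(1, -1576))), Add(Mul(9, 1034289), -1775697)), 1052447) = Add(Mul(Add(-1400089, Mul(2, -1575)), Add(9308601, -1775697)), 1052447) = Add(Mul(Add(-1400089, -3150), 7532904), 1052447) = Add(Mul(-1403239, 7532904), 1052447) = Add(-10570464676056, 1052447) = -10570463623609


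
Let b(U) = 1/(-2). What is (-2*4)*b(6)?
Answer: 4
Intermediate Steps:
b(U) = -½
(-2*4)*b(6) = -2*4*(-½) = -8*(-½) = 4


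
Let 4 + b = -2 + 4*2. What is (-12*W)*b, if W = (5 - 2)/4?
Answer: -18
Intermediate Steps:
b = 2 (b = -4 + (-2 + 4*2) = -4 + (-2 + 8) = -4 + 6 = 2)
W = ¾ (W = 3*(¼) = ¾ ≈ 0.75000)
(-12*W)*b = -12*¾*2 = -9*2 = -18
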